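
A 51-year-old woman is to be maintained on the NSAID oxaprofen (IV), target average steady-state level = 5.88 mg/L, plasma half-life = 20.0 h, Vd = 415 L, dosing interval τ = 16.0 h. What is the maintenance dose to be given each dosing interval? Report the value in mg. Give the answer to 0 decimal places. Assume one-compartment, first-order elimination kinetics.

k = ln2 / t½ = 0.693147 / 20.0 = 0.03466 h⁻¹
CL = k × Vd = 0.03466 × 415 = 14.38 L/h
At steady state, Dose/τ = Css × CL.
Dose = Css × CL × τ = 5.88 × 14.38 × 16.0 = 1353 mg

1353 mg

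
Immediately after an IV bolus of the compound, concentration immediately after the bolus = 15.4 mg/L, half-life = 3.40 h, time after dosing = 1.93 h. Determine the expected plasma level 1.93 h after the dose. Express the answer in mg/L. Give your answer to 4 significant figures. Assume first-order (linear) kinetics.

k = ln2 / t½ = 0.693147 / 3.40 = 0.2039 h⁻¹
C = C₀ · e^(−k·t) = 15.40 × e^(−0.2039 × 1.93)
  = 15.40 × 0.6747 = 10.39 mg/L

10.39 mg/L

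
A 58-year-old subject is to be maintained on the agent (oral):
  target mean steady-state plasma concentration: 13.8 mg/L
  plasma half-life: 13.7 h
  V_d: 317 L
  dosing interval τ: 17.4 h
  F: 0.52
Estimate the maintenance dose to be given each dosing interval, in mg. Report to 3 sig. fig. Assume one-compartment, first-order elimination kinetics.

7410 mg

k = ln2 / t½ = 0.693147 / 13.7 = 0.05059 h⁻¹
CL = k × Vd = 0.05059 × 317 = 16.04 L/h
At steady state, F × (Dose/τ) = Css × CL.
Dose = Css × CL × τ / F = 13.8 × 16.04 × 17.4 / 0.52 = 7407 mg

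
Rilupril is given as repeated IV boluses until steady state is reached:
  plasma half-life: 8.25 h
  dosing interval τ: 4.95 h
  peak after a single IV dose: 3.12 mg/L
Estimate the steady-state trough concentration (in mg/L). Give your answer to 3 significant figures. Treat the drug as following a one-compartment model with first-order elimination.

k = ln2 / t½ = 0.693147 / 8.25 = 0.08402 h⁻¹
e^(−kτ) = e^(−0.08402 × 4.95) = 0.6597
Accumulation ratio R = 1 / (1 − e^(−kτ)) = 1 / (1 − 0.6597) = 2.939
Steady-state trough = C₀ × R × e^(−kτ) = 3.12 × 2.939 × 0.6597 = 6.049 mg/L

6.05 mg/L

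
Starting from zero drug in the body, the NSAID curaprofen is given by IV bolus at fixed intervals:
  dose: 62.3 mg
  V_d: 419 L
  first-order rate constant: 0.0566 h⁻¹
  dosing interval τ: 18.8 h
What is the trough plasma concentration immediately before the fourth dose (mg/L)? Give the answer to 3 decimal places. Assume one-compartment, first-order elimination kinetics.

0.075 mg/L

C₀ per dose = Dose / Vd = 62.3 / 419 = 0.1487 mg/L
Fraction remaining after one interval: r = e^(−kτ) = e^(−0.05660 × 18.8) = 0.3450
Before dose 4, 3 doses have been given (aged 1τ, 2τ, 3τ).
C_trough = C₀ × (r + r² + … + r^3) = C₀ × r(1−r^3)/(1−r)
        = 0.1487 × 0.3450 × (1 − 0.04106) / (1 − 0.3450) = 0.07511 mg/L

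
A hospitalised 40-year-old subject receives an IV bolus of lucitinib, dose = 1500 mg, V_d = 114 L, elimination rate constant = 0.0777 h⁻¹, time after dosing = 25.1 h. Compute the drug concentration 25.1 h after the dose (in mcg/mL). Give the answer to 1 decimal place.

1.9 mcg/mL

C₀ = Dose / Vd = 1500 / 114 = 13.16 mg/L
C = C₀ · e^(−k·t) = 13.16 × e^(−0.07770 × 25.1)
  = 13.16 × 0.1422 = 1.871 mg/L
(1.871 mg/L = 1.871 mcg/mL)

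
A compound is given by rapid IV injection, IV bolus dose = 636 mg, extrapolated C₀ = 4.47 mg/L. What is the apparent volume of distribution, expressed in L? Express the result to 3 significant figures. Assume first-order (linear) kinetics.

Vd = Dose / C₀ = 636.0 / 4.47 = 142.3 L

142 L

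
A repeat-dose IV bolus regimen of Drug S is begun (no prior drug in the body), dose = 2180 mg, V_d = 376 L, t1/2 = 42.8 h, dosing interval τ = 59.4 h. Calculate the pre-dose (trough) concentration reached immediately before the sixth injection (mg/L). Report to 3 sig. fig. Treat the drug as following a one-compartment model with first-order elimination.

C₀ per dose = Dose / Vd = 2180 / 376 = 5.798 mg/L
k = ln2 / t½ = 0.693147 / 42.8 = 0.01620 h⁻¹
Fraction remaining after one interval: r = e^(−kτ) = e^(−0.01620 × 59.4) = 0.3820
Before dose 6, 5 doses have been given (aged 1τ, 2τ, 3τ, 4τ, 5τ).
C_trough = C₀ × (r + r² + … + r^5) = C₀ × r(1−r^5)/(1−r)
        = 5.798 × 0.3820 × (1 − 0.008134) / (1 − 0.3820) = 3.555 mg/L

3.56 mg/L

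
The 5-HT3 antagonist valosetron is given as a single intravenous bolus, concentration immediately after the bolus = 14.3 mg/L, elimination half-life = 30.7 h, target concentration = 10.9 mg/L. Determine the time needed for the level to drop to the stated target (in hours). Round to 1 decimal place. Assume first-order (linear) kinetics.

12.0 h

k = ln2 / t½ = 0.693147 / 30.7 = 0.02258 h⁻¹
t = ln(C₀ / C) / k = ln(14.30 / 10.9) / 0.02258
  = ln(1.312) / 0.02258 = 0.2716 / 0.02258 = 12.03 h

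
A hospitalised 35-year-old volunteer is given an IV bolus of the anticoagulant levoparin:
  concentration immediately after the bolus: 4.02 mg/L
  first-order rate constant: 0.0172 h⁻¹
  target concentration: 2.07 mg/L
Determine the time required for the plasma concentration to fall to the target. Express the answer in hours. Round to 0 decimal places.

39 h

t = ln(C₀ / C) / k = ln(4.020 / 2.07) / 0.01720
  = ln(1.942) / 0.01720 = 0.6637 / 0.01720 = 38.59 h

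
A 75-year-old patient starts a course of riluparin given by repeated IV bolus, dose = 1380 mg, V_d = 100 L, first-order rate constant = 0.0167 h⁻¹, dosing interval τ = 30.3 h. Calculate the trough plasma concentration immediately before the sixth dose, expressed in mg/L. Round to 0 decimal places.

C₀ per dose = Dose / Vd = 1380 / 100 = 13.80 mg/L
Fraction remaining after one interval: r = e^(−kτ) = e^(−0.01670 × 30.3) = 0.6029
Before dose 6, 5 doses have been given (aged 1τ, 2τ, 3τ, 4τ, 5τ).
C_trough = C₀ × (r + r² + … + r^5) = C₀ × r(1−r^5)/(1−r)
        = 13.80 × 0.6029 × (1 − 0.07966) / (1 − 0.6029) = 19.28 mg/L

19 mg/L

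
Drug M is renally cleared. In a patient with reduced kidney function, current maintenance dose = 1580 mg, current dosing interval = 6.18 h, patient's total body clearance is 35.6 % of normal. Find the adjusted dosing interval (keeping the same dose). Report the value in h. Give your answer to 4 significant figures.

To keep the same average steady-state level, dosing rate must scale with clearance.
CL ratio = 35.6 / 100 = 0.3560
New interval (same dose) = 6.18 / 0.3560 = 17.36 h

17.36 h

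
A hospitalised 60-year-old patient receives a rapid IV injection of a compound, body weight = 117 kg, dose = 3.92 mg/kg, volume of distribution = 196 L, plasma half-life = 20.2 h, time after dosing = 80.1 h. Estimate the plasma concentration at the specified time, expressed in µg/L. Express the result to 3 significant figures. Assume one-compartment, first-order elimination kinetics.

Total dose = 3.92 × 117 = 458.6 mg
C₀ = Dose / Vd = 458.6 / 196 = 2.340 mg/L
k = ln2 / t½ = 0.693147 / 20.2 = 0.03431 h⁻¹
C = C₀ · e^(−k·t) = 2.340 × e^(−0.03431 × 80.1)
  = 2.340 × 0.06404 = 0.1499 mg/L
Convert: 0.1499 mg/L × 1000 = 149.9 µg/L

150 µg/L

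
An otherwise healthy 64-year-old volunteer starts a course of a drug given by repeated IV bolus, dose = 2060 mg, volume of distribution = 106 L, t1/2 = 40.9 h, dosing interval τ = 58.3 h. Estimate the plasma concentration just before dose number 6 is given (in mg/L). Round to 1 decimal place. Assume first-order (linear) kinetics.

11.4 mg/L

C₀ per dose = Dose / Vd = 2060 / 106 = 19.43 mg/L
k = ln2 / t½ = 0.693147 / 40.9 = 0.01695 h⁻¹
Fraction remaining after one interval: r = e^(−kτ) = e^(−0.01695 × 58.3) = 0.3723
Before dose 6, 5 doses have been given (aged 1τ, 2τ, 3τ, 4τ, 5τ).
C_trough = C₀ × (r + r² + … + r^5) = C₀ × r(1−r^5)/(1−r)
        = 19.43 × 0.3723 × (1 − 0.007153) / (1 − 0.3723) = 11.44 mg/L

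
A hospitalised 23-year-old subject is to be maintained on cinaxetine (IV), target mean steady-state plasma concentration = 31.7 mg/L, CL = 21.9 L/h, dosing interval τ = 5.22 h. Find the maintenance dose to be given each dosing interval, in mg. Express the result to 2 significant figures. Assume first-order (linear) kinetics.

At steady state, Dose/τ = Css × CL.
Dose = Css × CL × τ = 31.7 × 21.90 × 5.22 = 3624 mg

3600 mg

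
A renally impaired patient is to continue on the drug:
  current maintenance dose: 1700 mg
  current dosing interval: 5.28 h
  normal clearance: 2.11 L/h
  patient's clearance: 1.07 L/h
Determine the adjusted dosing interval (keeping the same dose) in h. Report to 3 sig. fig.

10.4 h

To keep the same average steady-state level, dosing rate must scale with clearance.
CL ratio = 1.07 / 2.11 = 0.5071
New interval (same dose) = 5.28 / 0.5071 = 10.41 h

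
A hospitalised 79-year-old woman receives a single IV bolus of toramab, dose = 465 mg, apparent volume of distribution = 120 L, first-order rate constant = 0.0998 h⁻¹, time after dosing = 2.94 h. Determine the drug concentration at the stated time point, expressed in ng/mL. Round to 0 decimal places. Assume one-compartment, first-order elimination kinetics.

2890 ng/mL

C₀ = Dose / Vd = 465.0 / 120 = 3.875 mg/L
C = C₀ · e^(−k·t) = 3.875 × e^(−0.09980 × 2.94)
  = 3.875 × 0.7457 = 2.890 mg/L
Convert: 2.890 mg/L × 1000 = 2890 ng/mL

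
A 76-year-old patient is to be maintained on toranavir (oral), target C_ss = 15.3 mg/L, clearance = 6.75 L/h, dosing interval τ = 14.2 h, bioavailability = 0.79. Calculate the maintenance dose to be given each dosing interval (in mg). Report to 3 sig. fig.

At steady state, F × (Dose/τ) = Css × CL.
Dose = Css × CL × τ / F = 15.3 × 6.750 × 14.2 / 0.79 = 1856 mg

1860 mg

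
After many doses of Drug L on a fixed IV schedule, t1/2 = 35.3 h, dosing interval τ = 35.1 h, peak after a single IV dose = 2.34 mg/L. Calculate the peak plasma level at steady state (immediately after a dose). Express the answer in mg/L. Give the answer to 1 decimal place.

k = ln2 / t½ = 0.693147 / 35.3 = 0.01964 h⁻¹
e^(−kτ) = e^(−0.01964 × 35.1) = 0.5019
Accumulation ratio R = 1 / (1 − e^(−kτ)) = 1 / (1 − 0.5019) = 2.008
Steady-state peak = C₀ × R = 2.34 × 2.008 = 4.699 mg/L

4.7 mg/L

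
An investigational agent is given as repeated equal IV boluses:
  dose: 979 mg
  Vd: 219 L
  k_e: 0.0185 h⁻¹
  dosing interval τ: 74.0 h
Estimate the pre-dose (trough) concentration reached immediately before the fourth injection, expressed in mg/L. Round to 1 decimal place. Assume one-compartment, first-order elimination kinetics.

1.5 mg/L

C₀ per dose = Dose / Vd = 979 / 219 = 4.470 mg/L
Fraction remaining after one interval: r = e^(−kτ) = e^(−0.01850 × 74.0) = 0.2544
Before dose 4, 3 doses have been given (aged 1τ, 2τ, 3τ).
C_trough = C₀ × (r + r² + … + r^3) = C₀ × r(1−r^3)/(1−r)
        = 4.470 × 0.2544 × (1 − 0.01646) / (1 − 0.2544) = 1.500 mg/L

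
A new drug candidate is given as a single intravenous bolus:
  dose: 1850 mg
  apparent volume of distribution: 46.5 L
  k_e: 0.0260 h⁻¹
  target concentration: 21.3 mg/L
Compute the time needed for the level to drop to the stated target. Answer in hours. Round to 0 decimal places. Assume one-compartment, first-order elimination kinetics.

24 h

C₀ = Dose / Vd = 1850 / 46.5 = 39.78 mg/L
t = ln(C₀ / C) / k = ln(39.78 / 21.3) / 0.02600
  = ln(1.868) / 0.02600 = 0.6249 / 0.02600 = 24.03 h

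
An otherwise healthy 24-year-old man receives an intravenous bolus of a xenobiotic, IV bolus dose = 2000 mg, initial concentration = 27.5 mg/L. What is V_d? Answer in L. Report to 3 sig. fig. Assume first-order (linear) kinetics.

Vd = Dose / C₀ = 2000 / 27.5 = 72.73 L

72.7 L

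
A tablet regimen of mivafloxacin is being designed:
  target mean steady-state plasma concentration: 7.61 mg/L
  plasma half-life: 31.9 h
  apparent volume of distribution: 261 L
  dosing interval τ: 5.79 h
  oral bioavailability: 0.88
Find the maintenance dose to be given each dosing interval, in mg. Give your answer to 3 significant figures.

k = ln2 / t½ = 0.693147 / 31.9 = 0.02173 h⁻¹
CL = k × Vd = 0.02173 × 261 = 5.672 L/h
At steady state, F × (Dose/τ) = Css × CL.
Dose = Css × CL × τ / F = 7.61 × 5.672 × 5.79 / 0.88 = 284.0 mg

284 mg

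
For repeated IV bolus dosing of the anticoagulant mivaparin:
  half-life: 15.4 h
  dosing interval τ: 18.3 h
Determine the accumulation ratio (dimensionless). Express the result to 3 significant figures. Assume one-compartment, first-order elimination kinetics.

1.78

k = ln2 / t½ = 0.693147 / 15.4 = 0.04501 h⁻¹
e^(−kτ) = e^(−0.04501 × 18.3) = 0.4388
Accumulation ratio R = 1 / (1 − e^(−kτ)) = 1 / (1 − 0.4388) = 1.782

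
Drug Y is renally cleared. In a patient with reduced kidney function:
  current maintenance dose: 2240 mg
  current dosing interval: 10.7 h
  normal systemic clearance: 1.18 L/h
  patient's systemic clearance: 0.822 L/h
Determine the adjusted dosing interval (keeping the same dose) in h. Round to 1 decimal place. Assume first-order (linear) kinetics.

To keep the same average steady-state level, dosing rate must scale with clearance.
CL ratio = 0.822 / 1.18 = 0.6966
New interval (same dose) = 10.7 / 0.6966 = 15.36 h

15.4 h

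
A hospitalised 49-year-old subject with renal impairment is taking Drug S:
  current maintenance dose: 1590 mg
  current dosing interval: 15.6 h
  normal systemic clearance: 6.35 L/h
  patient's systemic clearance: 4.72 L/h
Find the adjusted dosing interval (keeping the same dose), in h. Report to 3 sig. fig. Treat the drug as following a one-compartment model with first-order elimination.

To keep the same average steady-state level, dosing rate must scale with clearance.
CL ratio = 4.72 / 6.35 = 0.7433
New interval (same dose) = 15.6 / 0.7433 = 20.99 h

21.0 h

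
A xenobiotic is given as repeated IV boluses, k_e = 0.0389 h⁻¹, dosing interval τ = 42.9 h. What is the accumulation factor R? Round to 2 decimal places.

1.23

e^(−kτ) = e^(−0.03890 × 42.9) = 0.1885
Accumulation ratio R = 1 / (1 − e^(−kτ)) = 1 / (1 − 0.1885) = 1.232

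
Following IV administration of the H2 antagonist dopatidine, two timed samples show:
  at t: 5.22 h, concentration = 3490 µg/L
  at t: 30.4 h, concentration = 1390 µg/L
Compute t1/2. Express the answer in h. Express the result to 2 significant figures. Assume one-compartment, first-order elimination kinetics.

k = ln(C₁/C₂) / (t₂ − t₁) = ln(3490/1390) / (30.4 − 5.22)
  = 0.9206 / 25.18 = 0.03656 h⁻¹
t½ = ln2 / k = 0.693147 / 0.03656 = 18.96 h

19 h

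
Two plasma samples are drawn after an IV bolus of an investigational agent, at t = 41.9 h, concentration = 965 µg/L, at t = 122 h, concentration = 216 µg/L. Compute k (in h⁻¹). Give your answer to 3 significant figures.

k = ln(C₁/C₂) / (t₂ − t₁) = ln(965/216) / (122 − 41.9)
  = 1.497 / 80.10 = 0.01869 h⁻¹

0.0187 h⁻¹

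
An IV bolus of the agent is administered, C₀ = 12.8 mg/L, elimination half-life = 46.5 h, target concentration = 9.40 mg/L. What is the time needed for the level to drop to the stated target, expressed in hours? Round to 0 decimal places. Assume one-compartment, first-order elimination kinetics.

k = ln2 / t½ = 0.693147 / 46.5 = 0.01491 h⁻¹
t = ln(C₀ / C) / k = ln(12.80 / 9.40) / 0.01491
  = ln(1.362) / 0.01491 = 0.3090 / 0.01491 = 20.72 h

21 h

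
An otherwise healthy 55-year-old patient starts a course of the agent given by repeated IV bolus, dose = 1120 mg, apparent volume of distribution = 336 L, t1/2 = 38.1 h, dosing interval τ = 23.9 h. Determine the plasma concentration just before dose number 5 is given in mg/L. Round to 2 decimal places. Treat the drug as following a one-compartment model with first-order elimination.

C₀ per dose = Dose / Vd = 1120 / 336 = 3.333 mg/L
k = ln2 / t½ = 0.693147 / 38.1 = 0.01819 h⁻¹
Fraction remaining after one interval: r = e^(−kτ) = e^(−0.01819 × 23.9) = 0.6474
Before dose 5, 4 doses have been given (aged 1τ, 2τ, 3τ, 4τ).
C_trough = C₀ × (r + r² + … + r^4) = C₀ × r(1−r^4)/(1−r)
        = 3.333 × 0.6474 × (1 − 0.1757) / (1 − 0.6474) = 5.044 mg/L

5.04 mg/L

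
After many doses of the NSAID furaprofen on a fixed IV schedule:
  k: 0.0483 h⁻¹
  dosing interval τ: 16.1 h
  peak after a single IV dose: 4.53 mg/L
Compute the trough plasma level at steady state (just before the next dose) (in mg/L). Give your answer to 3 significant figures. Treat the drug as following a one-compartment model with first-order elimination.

3.85 mg/L

e^(−kτ) = e^(−0.04830 × 16.1) = 0.4595
Accumulation ratio R = 1 / (1 − e^(−kτ)) = 1 / (1 − 0.4595) = 1.850
Steady-state trough = C₀ × R × e^(−kτ) = 4.53 × 1.850 × 0.4595 = 3.851 mg/L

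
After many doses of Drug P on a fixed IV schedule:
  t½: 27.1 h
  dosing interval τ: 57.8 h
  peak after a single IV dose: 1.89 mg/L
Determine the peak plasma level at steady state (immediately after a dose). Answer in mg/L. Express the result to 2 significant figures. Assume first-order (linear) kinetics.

k = ln2 / t½ = 0.693147 / 27.1 = 0.02558 h⁻¹
e^(−kτ) = e^(−0.02558 × 57.8) = 0.2280
Accumulation ratio R = 1 / (1 − e^(−kτ)) = 1 / (1 − 0.2280) = 1.295
Steady-state peak = C₀ × R = 1.89 × 1.295 = 2.448 mg/L

2.4 mg/L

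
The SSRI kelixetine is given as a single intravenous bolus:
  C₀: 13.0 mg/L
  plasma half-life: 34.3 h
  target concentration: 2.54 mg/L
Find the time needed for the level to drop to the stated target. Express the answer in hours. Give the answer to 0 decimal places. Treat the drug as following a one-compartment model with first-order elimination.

k = ln2 / t½ = 0.693147 / 34.3 = 0.02021 h⁻¹
t = ln(C₀ / C) / k = ln(13.00 / 2.54) / 0.02021
  = ln(5.118) / 0.02021 = 1.633 / 0.02021 = 80.80 h

81 h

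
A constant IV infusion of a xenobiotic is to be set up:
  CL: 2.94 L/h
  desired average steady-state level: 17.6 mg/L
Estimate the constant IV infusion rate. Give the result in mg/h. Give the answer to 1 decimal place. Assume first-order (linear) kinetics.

At steady state, infusion rate R₀ = Css × CL = 17.6 × 2.940 = 51.74 mg/h

51.7 mg/h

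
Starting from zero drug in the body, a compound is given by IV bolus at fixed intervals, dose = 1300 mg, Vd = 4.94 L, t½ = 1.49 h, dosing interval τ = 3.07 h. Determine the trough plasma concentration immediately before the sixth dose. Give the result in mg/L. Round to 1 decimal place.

82.9 mg/L

C₀ per dose = Dose / Vd = 1300 / 4.94 = 263.2 mg/L
k = ln2 / t½ = 0.693147 / 1.49 = 0.4652 h⁻¹
Fraction remaining after one interval: r = e^(−kτ) = e^(−0.4652 × 3.07) = 0.2397
Before dose 6, 5 doses have been given (aged 1τ, 2τ, 3τ, 4τ, 5τ).
C_trough = C₀ × (r + r² + … + r^5) = C₀ × r(1−r^5)/(1−r)
        = 263.2 × 0.2397 × (1 − 0.0007913) / (1 − 0.2397) = 82.91 mg/L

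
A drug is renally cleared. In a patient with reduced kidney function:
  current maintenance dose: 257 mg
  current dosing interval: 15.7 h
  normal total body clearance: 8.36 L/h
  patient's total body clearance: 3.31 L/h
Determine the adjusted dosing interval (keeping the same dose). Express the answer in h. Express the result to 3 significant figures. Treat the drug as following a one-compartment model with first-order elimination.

39.7 h

To keep the same average steady-state level, dosing rate must scale with clearance.
CL ratio = 3.31 / 8.36 = 0.3959
New interval (same dose) = 15.7 / 0.3959 = 39.66 h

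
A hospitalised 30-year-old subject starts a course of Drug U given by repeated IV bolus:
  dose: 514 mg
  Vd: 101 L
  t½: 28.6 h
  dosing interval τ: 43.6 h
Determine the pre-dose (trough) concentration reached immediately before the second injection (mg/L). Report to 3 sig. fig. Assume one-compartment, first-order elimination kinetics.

C₀ per dose = Dose / Vd = 514 / 101 = 5.089 mg/L
k = ln2 / t½ = 0.693147 / 28.6 = 0.02424 h⁻¹
Fraction remaining after one interval: r = e^(−kτ) = e^(−0.02424 × 43.6) = 0.3475
Before dose 2, 1 dose has been given (aged 1τ).
C_trough = C₀ × r = 5.089 × 0.3475 = 1.768 mg/L

1.77 mg/L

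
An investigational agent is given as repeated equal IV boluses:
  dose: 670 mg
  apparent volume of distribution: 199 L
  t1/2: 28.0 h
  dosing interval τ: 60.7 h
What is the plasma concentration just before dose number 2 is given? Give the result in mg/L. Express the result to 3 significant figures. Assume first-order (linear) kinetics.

C₀ per dose = Dose / Vd = 670 / 199 = 3.367 mg/L
k = ln2 / t½ = 0.693147 / 28.0 = 0.02476 h⁻¹
Fraction remaining after one interval: r = e^(−kτ) = e^(−0.02476 × 60.7) = 0.2225
Before dose 2, 1 dose has been given (aged 1τ).
C_trough = C₀ × r = 3.367 × 0.2225 = 0.7492 mg/L

0.749 mg/L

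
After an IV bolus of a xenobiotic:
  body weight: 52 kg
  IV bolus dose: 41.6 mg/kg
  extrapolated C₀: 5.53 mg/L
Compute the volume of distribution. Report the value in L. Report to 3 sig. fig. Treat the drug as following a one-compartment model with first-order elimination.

Dose = 41.6 × 52 = 2163 mg
Vd = Dose / C₀ = 2163 / 5.53 = 391.1 L

391 L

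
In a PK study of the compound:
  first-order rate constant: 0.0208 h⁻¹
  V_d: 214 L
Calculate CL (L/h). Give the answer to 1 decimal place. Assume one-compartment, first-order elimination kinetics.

CL = k × Vd = 0.0208 × 214 = 4.451 L/h

4.5 L/h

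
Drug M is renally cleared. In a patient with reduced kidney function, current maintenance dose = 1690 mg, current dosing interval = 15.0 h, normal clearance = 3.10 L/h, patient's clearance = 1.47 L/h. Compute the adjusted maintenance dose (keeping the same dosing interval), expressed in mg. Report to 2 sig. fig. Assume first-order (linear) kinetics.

800 mg

To keep the same average steady-state level, dosing rate must scale with clearance.
CL ratio = 1.47 / 3.10 = 0.4742
New dose (same interval) = 1690 × 0.4742 = 801.4 mg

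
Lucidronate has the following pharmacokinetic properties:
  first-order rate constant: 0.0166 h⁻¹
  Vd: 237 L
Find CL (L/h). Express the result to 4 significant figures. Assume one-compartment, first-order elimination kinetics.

3.934 L/h

CL = k × Vd = 0.0166 × 237 = 3.934 L/h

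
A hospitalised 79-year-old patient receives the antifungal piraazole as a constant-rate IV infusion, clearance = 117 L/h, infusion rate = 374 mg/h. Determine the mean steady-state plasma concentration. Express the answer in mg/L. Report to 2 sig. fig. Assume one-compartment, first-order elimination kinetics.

3.2 mg/L

At steady state Css = R₀ / CL = 374 / 117.0 = 3.197 mg/L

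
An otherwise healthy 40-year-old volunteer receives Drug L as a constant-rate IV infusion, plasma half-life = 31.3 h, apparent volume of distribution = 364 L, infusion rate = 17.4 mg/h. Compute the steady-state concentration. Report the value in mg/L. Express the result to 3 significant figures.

k = ln2 / t½ = 0.693147 / 31.3 = 0.02215 h⁻¹
CL = k × Vd = 0.02215 × 364 = 8.063 L/h
At steady state Css = R₀ / CL = 17.4 / 8.063 = 2.158 mg/L

2.16 mg/L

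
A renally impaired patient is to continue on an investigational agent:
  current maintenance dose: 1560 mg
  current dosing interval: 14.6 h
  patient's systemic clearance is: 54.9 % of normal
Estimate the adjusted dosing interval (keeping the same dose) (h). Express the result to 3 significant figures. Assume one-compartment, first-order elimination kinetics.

To keep the same average steady-state level, dosing rate must scale with clearance.
CL ratio = 54.9 / 100 = 0.5490
New interval (same dose) = 14.6 / 0.5490 = 26.59 h

26.6 h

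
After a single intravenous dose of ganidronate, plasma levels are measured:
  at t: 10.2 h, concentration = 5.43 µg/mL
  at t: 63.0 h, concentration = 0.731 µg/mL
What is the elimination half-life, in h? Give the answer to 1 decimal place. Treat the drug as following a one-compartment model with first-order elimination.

k = ln(C₁/C₂) / (t₂ − t₁) = ln(5.43/0.731) / (63.0 − 10.2)
  = 2.005 / 52.80 = 0.03797 h⁻¹
t½ = ln2 / k = 0.693147 / 0.03797 = 18.26 h

18.3 h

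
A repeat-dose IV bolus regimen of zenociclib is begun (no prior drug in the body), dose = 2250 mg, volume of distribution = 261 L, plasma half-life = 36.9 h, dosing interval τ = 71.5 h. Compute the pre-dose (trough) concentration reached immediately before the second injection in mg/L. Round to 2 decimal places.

C₀ per dose = Dose / Vd = 2250 / 261 = 8.621 mg/L
k = ln2 / t½ = 0.693147 / 36.9 = 0.01878 h⁻¹
Fraction remaining after one interval: r = e^(−kτ) = e^(−0.01878 × 71.5) = 0.2611
Before dose 2, 1 dose has been given (aged 1τ).
C_trough = C₀ × r = 8.621 × 0.2611 = 2.251 mg/L

2.25 mg/L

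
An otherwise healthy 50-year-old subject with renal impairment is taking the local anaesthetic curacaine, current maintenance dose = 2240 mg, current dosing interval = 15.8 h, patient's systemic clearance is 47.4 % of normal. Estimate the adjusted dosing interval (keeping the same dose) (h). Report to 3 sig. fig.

To keep the same average steady-state level, dosing rate must scale with clearance.
CL ratio = 47.4 / 100 = 0.4740
New interval (same dose) = 15.8 / 0.4740 = 33.33 h

33.3 h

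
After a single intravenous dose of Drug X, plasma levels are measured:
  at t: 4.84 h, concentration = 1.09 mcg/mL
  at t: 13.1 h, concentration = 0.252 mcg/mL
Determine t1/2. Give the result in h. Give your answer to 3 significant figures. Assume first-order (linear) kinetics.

3.91 h

k = ln(C₁/C₂) / (t₂ − t₁) = ln(1.09/0.252) / (13.1 − 4.84)
  = 1.465 / 8.260 = 0.1774 h⁻¹
t½ = ln2 / k = 0.693147 / 0.1774 = 3.907 h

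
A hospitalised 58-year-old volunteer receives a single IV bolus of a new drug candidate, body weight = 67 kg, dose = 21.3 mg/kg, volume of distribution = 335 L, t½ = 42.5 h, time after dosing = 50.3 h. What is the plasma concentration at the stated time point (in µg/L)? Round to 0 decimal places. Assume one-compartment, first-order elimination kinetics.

Total dose = 21.3 × 67 = 1427 mg
C₀ = Dose / Vd = 1427 / 335 = 4.260 mg/L
k = ln2 / t½ = 0.693147 / 42.5 = 0.01631 h⁻¹
C = C₀ · e^(−k·t) = 4.260 × e^(−0.01631 × 50.3)
  = 4.260 × 0.4403 = 1.876 mg/L
Convert: 1.876 mg/L × 1000 = 1876 µg/L

1876 µg/L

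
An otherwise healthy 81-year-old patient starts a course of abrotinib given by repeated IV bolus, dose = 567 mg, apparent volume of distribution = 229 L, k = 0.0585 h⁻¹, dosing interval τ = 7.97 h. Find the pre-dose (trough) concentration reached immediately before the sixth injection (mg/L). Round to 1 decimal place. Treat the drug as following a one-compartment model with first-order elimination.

C₀ per dose = Dose / Vd = 567 / 229 = 2.476 mg/L
Fraction remaining after one interval: r = e^(−kτ) = e^(−0.05850 × 7.97) = 0.6274
Before dose 6, 5 doses have been given (aged 1τ, 2τ, 3τ, 4τ, 5τ).
C_trough = C₀ × (r + r² + … + r^5) = C₀ × r(1−r^5)/(1−r)
        = 2.476 × 0.6274 × (1 − 0.09721) / (1 − 0.6274) = 3.764 mg/L

3.8 mg/L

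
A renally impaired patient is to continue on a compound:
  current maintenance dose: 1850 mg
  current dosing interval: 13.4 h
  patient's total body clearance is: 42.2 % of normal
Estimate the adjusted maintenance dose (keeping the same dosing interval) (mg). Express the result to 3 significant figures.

To keep the same average steady-state level, dosing rate must scale with clearance.
CL ratio = 42.2 / 100 = 0.4220
New dose (same interval) = 1850 × 0.4220 = 780.7 mg

781 mg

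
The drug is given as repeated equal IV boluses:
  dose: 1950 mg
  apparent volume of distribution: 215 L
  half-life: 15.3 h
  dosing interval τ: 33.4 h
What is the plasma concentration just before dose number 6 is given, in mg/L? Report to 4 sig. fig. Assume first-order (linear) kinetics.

C₀ per dose = Dose / Vd = 1950 / 215 = 9.070 mg/L
k = ln2 / t½ = 0.693147 / 15.3 = 0.04530 h⁻¹
Fraction remaining after one interval: r = e^(−kτ) = e^(−0.04530 × 33.4) = 0.2202
Before dose 6, 5 doses have been given (aged 1τ, 2τ, 3τ, 4τ, 5τ).
C_trough = C₀ × (r + r² + … + r^5) = C₀ × r(1−r^5)/(1−r)
        = 9.070 × 0.2202 × (1 − 0.0005177) / (1 − 0.2202) = 2.560 mg/L

2.560 mg/L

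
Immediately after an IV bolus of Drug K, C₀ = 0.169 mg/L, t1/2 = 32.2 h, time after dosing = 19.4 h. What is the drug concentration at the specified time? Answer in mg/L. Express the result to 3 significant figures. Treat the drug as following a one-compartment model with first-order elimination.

k = ln2 / t½ = 0.693147 / 32.2 = 0.02153 h⁻¹
C = C₀ · e^(−k·t) = 0.1690 × e^(−0.02153 × 19.4)
  = 0.1690 × 0.6586 = 0.1113 mg/L

0.111 mg/L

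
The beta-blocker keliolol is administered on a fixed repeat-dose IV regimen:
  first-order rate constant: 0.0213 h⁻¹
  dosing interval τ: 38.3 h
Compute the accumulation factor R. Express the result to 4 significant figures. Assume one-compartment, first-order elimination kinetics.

1.793

e^(−kτ) = e^(−0.02130 × 38.3) = 0.4423
Accumulation ratio R = 1 / (1 − e^(−kτ)) = 1 / (1 − 0.4423) = 1.793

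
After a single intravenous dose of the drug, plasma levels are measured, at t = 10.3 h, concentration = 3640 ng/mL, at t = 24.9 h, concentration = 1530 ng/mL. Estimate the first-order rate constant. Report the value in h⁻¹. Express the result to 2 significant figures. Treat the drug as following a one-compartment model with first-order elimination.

k = ln(C₁/C₂) / (t₂ − t₁) = ln(3640/1530) / (24.9 − 10.3)
  = 0.8667 / 14.60 = 0.05936 h⁻¹

0.059 h⁻¹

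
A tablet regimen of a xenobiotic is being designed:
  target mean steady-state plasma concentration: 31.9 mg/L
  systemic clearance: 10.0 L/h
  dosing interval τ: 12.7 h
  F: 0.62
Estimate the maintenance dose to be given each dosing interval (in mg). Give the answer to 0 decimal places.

At steady state, F × (Dose/τ) = Css × CL.
Dose = Css × CL × τ / F = 31.9 × 10.00 × 12.7 / 0.62 = 6534 mg

6534 mg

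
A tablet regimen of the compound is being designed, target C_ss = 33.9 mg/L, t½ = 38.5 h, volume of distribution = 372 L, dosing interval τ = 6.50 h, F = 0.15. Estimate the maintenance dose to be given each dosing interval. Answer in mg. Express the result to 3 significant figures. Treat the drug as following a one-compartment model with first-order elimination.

9840 mg

k = ln2 / t½ = 0.693147 / 38.5 = 0.01800 h⁻¹
CL = k × Vd = 0.01800 × 372 = 6.696 L/h
At steady state, F × (Dose/τ) = Css × CL.
Dose = Css × CL × τ / F = 33.9 × 6.696 × 6.50 / 0.15 = 9836 mg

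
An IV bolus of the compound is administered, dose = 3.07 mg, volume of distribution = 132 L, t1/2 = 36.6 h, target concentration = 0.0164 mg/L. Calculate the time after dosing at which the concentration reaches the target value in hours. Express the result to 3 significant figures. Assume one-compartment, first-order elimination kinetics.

C₀ = Dose / Vd = 3.070 / 132 = 0.02326 mg/L
k = ln2 / t½ = 0.693147 / 36.6 = 0.01894 h⁻¹
t = ln(C₀ / C) / k = ln(0.02326 / 0.0164) / 0.01894
  = ln(1.418) / 0.01894 = 0.3492 / 0.01894 = 18.44 h

18.4 h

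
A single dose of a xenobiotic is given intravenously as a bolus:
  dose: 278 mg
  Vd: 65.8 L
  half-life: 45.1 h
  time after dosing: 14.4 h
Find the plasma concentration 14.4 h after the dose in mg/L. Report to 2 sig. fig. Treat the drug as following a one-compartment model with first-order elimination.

3.4 mg/L

C₀ = Dose / Vd = 278.0 / 65.8 = 4.225 mg/L
k = ln2 / t½ = 0.693147 / 45.1 = 0.01537 h⁻¹
C = C₀ · e^(−k·t) = 4.225 × e^(−0.01537 × 14.4)
  = 4.225 × 0.8015 = 3.386 mg/L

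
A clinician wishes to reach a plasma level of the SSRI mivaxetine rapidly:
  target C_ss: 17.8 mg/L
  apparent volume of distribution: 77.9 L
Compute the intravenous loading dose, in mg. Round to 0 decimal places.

LD = Css × Vd = 17.8 × 77.9 = 1387 mg

1387 mg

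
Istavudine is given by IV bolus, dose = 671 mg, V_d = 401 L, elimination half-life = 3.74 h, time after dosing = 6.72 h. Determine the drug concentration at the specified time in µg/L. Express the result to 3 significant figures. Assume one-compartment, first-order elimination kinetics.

482 µg/L

C₀ = Dose / Vd = 671.0 / 401 = 1.673 mg/L
k = ln2 / t½ = 0.693147 / 3.74 = 0.1853 h⁻¹
C = C₀ · e^(−k·t) = 1.673 × e^(−0.1853 × 6.72)
  = 1.673 × 0.2879 = 0.4817 mg/L
Convert: 0.4817 mg/L × 1000 = 481.7 µg/L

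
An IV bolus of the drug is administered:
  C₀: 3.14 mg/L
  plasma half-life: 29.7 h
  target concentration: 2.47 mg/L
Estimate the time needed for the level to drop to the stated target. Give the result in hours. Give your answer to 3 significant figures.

k = ln2 / t½ = 0.693147 / 29.7 = 0.02334 h⁻¹
t = ln(C₀ / C) / k = ln(3.140 / 2.47) / 0.02334
  = ln(1.271) / 0.02334 = 0.2398 / 0.02334 = 10.27 h

10.3 h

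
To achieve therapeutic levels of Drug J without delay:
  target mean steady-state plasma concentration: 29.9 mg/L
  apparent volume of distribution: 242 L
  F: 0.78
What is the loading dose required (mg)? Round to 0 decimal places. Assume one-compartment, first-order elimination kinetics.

LD = Css × Vd / F = 29.9 × 242 / 0.78 = 9277 mg

9277 mg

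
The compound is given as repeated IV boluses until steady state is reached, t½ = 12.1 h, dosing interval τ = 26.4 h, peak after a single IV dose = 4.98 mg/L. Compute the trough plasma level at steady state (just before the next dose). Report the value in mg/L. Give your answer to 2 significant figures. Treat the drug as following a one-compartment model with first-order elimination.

k = ln2 / t½ = 0.693147 / 12.1 = 0.05728 h⁻¹
e^(−kτ) = e^(−0.05728 × 26.4) = 0.2204
Accumulation ratio R = 1 / (1 − e^(−kτ)) = 1 / (1 − 0.2204) = 1.283
Steady-state trough = C₀ × R × e^(−kτ) = 4.98 × 1.283 × 0.2204 = 1.408 mg/L

1.4 mg/L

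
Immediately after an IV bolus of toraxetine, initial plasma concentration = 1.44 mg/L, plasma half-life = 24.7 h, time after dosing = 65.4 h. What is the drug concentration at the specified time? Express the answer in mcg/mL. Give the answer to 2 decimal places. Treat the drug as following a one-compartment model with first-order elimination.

0.23 mcg/mL

k = ln2 / t½ = 0.693147 / 24.7 = 0.02806 h⁻¹
C = C₀ · e^(−k·t) = 1.440 × e^(−0.02806 × 65.4)
  = 1.440 × 0.1596 = 0.2298 mg/L
(0.2298 mg/L = 0.2298 mcg/mL)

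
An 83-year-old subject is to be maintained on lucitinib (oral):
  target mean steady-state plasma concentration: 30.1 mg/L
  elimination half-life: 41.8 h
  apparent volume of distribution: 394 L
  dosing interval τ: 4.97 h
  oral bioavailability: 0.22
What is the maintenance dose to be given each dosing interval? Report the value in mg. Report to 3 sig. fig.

k = ln2 / t½ = 0.693147 / 41.8 = 0.01658 h⁻¹
CL = k × Vd = 0.01658 × 394 = 6.533 L/h
At steady state, F × (Dose/τ) = Css × CL.
Dose = Css × CL × τ / F = 30.1 × 6.533 × 4.97 / 0.22 = 4442 mg

4440 mg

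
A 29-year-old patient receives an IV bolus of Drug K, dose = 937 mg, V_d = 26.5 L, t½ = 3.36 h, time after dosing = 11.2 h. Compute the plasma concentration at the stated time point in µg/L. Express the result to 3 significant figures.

C₀ = Dose / Vd = 937.0 / 26.5 = 35.36 mg/L
k = ln2 / t½ = 0.693147 / 3.36 = 0.2063 h⁻¹
C = C₀ · e^(−k·t) = 35.36 × e^(−0.2063 × 11.2)
  = 35.36 × 0.09921 = 3.508 mg/L
Convert: 3.508 mg/L × 1000 = 3508 µg/L

3510 µg/L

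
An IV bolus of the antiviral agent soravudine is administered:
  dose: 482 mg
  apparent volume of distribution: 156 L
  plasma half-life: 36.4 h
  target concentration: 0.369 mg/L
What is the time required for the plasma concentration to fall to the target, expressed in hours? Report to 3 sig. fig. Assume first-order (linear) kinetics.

112 h

C₀ = Dose / Vd = 482.0 / 156 = 3.090 mg/L
k = ln2 / t½ = 0.693147 / 36.4 = 0.01904 h⁻¹
t = ln(C₀ / C) / k = ln(3.090 / 0.369) / 0.01904
  = ln(8.374) / 0.01904 = 2.125 / 0.01904 = 111.6 h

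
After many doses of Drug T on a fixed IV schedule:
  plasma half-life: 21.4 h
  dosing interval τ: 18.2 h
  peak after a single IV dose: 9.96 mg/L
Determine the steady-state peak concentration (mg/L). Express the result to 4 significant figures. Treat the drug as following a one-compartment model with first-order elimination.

22.36 mg/L

k = ln2 / t½ = 0.693147 / 21.4 = 0.03239 h⁻¹
e^(−kτ) = e^(−0.03239 × 18.2) = 0.5546
Accumulation ratio R = 1 / (1 − e^(−kτ)) = 1 / (1 − 0.5546) = 2.245
Steady-state peak = C₀ × R = 9.96 × 2.245 = 22.36 mg/L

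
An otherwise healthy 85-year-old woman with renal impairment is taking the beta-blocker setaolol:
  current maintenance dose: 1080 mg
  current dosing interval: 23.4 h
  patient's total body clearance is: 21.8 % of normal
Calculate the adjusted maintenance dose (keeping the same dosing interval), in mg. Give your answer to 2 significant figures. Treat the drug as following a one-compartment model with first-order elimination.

To keep the same average steady-state level, dosing rate must scale with clearance.
CL ratio = 21.8 / 100 = 0.2180
New dose (same interval) = 1080 × 0.2180 = 235.4 mg

240 mg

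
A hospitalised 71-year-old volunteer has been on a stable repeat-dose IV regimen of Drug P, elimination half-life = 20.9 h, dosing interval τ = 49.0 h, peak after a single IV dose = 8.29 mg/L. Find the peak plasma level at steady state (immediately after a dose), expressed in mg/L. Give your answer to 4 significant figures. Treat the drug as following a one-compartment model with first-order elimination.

10.32 mg/L

k = ln2 / t½ = 0.693147 / 20.9 = 0.03316 h⁻¹
e^(−kτ) = e^(−0.03316 × 49.0) = 0.1969
Accumulation ratio R = 1 / (1 − e^(−kτ)) = 1 / (1 − 0.1969) = 1.245
Steady-state peak = C₀ × R = 8.29 × 1.245 = 10.32 mg/L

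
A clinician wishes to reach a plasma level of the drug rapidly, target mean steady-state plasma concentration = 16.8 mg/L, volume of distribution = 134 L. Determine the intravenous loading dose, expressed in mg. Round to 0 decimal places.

LD = Css × Vd = 16.8 × 134 = 2251 mg

2251 mg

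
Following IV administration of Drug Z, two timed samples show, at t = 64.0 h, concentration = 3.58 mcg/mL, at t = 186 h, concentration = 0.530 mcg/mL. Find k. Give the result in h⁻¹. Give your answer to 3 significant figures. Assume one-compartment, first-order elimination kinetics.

0.0157 h⁻¹

k = ln(C₁/C₂) / (t₂ − t₁) = ln(3.58/0.530) / (186 − 64.0)
  = 1.910 / 122.0 = 0.01566 h⁻¹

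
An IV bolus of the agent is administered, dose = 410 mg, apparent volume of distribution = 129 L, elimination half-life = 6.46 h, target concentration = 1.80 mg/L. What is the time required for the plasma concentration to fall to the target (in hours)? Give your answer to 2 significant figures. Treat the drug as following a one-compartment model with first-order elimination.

C₀ = Dose / Vd = 410.0 / 129 = 3.178 mg/L
k = ln2 / t½ = 0.693147 / 6.46 = 0.1073 h⁻¹
t = ln(C₀ / C) / k = ln(3.178 / 1.80) / 0.1073
  = ln(1.766) / 0.1073 = 0.5687 / 0.1073 = 5.300 h

5.3 h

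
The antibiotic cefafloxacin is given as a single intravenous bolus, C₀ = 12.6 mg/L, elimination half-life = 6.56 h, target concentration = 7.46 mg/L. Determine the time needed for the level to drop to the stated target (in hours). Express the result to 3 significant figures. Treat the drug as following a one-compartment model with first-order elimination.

4.96 h

k = ln2 / t½ = 0.693147 / 6.56 = 0.1057 h⁻¹
t = ln(C₀ / C) / k = ln(12.60 / 7.46) / 0.1057
  = ln(1.689) / 0.1057 = 0.5241 / 0.1057 = 4.958 h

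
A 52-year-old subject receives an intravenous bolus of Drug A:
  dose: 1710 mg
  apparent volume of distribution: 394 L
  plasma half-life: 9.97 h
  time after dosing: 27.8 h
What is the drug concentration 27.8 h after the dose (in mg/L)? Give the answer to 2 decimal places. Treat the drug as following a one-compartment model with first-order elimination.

C₀ = Dose / Vd = 1710 / 394 = 4.340 mg/L
k = ln2 / t½ = 0.693147 / 9.97 = 0.06952 h⁻¹
C = C₀ · e^(−k·t) = 4.340 × e^(−0.06952 × 27.8)
  = 4.340 × 0.1448 = 0.6284 mg/L

0.63 mg/L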